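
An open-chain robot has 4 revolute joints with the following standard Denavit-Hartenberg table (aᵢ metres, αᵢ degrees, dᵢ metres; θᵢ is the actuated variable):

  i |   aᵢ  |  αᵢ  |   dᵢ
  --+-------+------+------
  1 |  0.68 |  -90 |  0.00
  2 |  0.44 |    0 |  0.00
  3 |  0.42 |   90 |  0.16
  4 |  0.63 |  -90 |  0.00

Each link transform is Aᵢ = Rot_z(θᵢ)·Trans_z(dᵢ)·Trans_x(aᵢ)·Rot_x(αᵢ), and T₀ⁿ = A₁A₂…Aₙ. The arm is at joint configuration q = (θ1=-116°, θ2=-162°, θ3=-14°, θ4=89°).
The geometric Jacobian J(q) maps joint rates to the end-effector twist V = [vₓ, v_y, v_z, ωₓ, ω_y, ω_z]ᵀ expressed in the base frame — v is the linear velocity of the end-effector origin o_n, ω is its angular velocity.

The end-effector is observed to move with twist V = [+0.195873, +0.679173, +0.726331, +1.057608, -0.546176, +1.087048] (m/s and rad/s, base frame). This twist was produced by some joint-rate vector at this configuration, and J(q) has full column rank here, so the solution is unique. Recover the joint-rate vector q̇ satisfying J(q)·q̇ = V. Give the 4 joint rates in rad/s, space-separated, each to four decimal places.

0.6970 0.4720 0.7180 -0.3910

o_n = [0.7838, -0.1949, 0.1660]
J₁: ẑ×o_n = [0.1949, 0.7838, -0.0000], ω = ẑ
J2: z=[0.8988, -0.4384, 0.0000] o=[-0.2981, -0.6112, 0.0000] → [-0.0728, -0.1492, 0.8484, 0.8988, -0.4384, 0.0000]
J3: z=[0.8988, -0.4384, 0.0000] o=[-0.1146, -0.2351, 0.1360] → [-0.0132, -0.0270, 0.4299, 0.8988, -0.4384, 0.0000]
J4: z=[0.0306, 0.0627, -0.9976] o=[0.2128, 0.0714, 0.1653] → [-0.2656, -0.5696, -0.0439, 0.0306, 0.0627, -0.9976]
q̇ = J⁺·V = [0.6970, 0.4720, 0.7180, -0.3910]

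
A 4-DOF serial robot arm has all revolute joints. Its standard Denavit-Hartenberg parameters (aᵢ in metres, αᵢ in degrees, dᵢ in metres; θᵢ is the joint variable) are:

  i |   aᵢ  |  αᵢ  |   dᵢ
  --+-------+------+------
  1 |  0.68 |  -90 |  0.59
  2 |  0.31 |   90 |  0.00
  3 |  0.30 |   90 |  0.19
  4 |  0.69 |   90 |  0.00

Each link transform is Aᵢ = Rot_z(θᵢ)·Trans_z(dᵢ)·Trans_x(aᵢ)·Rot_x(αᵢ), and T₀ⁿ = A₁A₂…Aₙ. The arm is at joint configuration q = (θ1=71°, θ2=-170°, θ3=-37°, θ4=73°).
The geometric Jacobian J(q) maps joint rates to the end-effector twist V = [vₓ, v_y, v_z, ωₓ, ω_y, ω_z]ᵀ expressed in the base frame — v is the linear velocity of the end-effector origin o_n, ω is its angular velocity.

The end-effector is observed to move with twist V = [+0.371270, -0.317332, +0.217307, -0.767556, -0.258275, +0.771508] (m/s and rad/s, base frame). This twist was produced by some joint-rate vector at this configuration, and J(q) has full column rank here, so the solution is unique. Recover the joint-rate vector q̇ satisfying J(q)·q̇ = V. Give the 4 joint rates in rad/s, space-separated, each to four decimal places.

0.6590 -0.0300 -0.0250 -0.8410

o_n = [0.2310, -0.2567, -0.1235]
J₁: ẑ×o_n = [0.2567, 0.2310, -0.0000], ω = ẑ
J2: z=[-0.9455, 0.3256, 0.0000] o=[0.2214, 0.6430, 0.5900] → [-0.2323, -0.6747, 0.8475, -0.9455, 0.3256, 0.0000]
J3: z=[-0.0565, -0.1642, -0.9848] o=[0.1220, 0.3543, 0.6438] → [-0.4757, -0.1507, 0.0524, -0.0565, -0.1642, -0.9848]
J4: z=[0.9481, 0.3004, -0.1045] o=[0.2051, 0.0412, 0.4983] → [-0.2179, 0.5869, -0.2902, 0.9481, 0.3004, -0.1045]
q̇ = J⁺·V = [0.6590, -0.0300, -0.0250, -0.8410]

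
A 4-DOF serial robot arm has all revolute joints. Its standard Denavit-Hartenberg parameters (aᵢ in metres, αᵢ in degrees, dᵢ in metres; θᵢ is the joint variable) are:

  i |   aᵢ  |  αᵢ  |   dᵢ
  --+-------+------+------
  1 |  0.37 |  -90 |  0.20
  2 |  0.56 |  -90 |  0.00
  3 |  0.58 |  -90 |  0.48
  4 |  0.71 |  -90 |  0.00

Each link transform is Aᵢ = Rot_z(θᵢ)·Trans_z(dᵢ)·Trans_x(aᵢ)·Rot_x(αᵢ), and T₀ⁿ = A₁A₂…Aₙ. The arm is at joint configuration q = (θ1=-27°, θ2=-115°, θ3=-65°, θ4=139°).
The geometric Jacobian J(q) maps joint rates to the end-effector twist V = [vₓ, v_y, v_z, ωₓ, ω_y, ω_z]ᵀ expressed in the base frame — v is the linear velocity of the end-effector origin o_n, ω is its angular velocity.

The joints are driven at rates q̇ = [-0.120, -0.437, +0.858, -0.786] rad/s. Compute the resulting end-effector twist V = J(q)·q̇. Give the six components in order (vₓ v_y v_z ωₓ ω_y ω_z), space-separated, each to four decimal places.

-0.4777 0.5792 -0.1079 0.9135 -0.5831 -0.4030

o_n = [0.1414, -0.0271, 0.7304]
J₁: ẑ×o_n = [0.0271, 0.1414, -0.0000], ω = ẑ
J2: z=[0.4540, 0.8910, 0.0000] o=[0.3297, -0.1680, 0.2000] → [0.4726, -0.2408, 0.2317, 0.4540, 0.8910, 0.0000]
J3: z=[0.8075, -0.4115, 0.4226] o=[0.1188, -0.0605, 0.7075] → [-0.0235, -0.0089, 0.0363, 0.8075, -0.4115, 0.4226]
J4: z=[-0.5331, -0.2027, 0.8214] o=[0.6528, 0.2574, 1.1325] → [0.3152, -0.6344, 0.0480, -0.5331, -0.2027, 0.8214]
V = J·q̇ = [-0.4777, 0.5792, -0.1079, 0.9135, -0.5831, -0.4030]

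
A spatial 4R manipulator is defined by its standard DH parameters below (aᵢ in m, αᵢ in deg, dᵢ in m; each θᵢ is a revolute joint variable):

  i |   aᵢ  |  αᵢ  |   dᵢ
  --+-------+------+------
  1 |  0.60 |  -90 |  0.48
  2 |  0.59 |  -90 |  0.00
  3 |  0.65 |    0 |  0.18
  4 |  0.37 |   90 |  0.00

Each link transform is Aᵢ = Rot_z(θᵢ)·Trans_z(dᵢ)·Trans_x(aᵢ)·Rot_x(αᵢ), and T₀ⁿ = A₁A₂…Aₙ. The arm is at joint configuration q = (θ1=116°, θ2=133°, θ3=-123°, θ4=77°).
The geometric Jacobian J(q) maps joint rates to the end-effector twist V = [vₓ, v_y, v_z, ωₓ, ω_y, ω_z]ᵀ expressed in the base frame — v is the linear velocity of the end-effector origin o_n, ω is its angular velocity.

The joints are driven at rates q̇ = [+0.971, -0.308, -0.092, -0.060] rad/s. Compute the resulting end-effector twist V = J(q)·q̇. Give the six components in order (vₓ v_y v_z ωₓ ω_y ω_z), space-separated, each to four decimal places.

0.1650 -0.6458 -0.0778 0.2281 0.2349 0.8673

o_n = [-0.7871, -0.2369, 0.2422]
J₁: ẑ×o_n = [0.2369, -0.7871, 0.0000], ω = ẑ
J2: z=[-0.8988, -0.4384, 0.0000] o=[-0.2630, 0.5393, 0.4800] → [0.1042, -0.2137, 0.4679, -0.8988, -0.4384, 0.0000]
J3: z=[0.3206, -0.6573, 0.6820] o=[-0.0866, 0.1776, 0.0485] → [0.1554, -0.5398, -0.5933, 0.3206, -0.6573, 0.6820]
J4: z=[0.3206, -0.6573, 0.6820] o=[-0.6247, 0.0373, 0.4302] → [0.3106, -0.0505, -0.1947, 0.3206, -0.6573, 0.6820]
V = J·q̇ = [0.1650, -0.6458, -0.0778, 0.2281, 0.2349, 0.8673]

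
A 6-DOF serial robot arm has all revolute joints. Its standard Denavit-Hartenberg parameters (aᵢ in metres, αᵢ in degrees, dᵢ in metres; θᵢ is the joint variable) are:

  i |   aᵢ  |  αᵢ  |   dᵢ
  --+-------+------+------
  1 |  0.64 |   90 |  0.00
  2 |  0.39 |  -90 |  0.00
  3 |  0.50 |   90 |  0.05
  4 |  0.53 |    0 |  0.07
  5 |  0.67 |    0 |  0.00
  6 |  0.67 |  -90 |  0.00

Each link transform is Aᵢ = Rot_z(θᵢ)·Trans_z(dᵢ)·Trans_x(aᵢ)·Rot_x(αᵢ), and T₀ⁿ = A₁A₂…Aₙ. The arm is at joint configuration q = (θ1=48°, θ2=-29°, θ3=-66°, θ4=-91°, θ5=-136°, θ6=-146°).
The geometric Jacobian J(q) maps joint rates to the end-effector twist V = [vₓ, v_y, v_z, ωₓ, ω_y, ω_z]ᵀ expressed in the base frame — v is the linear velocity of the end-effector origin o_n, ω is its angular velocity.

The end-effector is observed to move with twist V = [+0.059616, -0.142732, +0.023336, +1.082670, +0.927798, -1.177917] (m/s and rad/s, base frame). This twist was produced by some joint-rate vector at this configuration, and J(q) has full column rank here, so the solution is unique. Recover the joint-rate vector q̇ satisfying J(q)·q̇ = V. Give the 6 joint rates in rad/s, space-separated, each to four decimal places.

o_n = [1.2242, 0.3796, -0.4165]
J₁: ẑ×o_n = [-0.3796, 1.2242, 0.0000], ω = ẑ
J2: z=[0.7431, -0.6691, 0.0000] o=[0.4282, 0.4756, 0.0000] → [0.2787, 0.3095, 0.4613, 0.7431, -0.6691, 0.0000]
J3: z=[0.3244, 0.3603, 0.8746] o=[0.6565, 0.7291, -0.1891] → [0.2237, 0.5703, -0.3179, 0.3244, 0.3603, 0.8746]
J4: z=[-0.2324, -0.8659, 0.4429] o=[1.1312, 0.5737, -0.2439] → [0.2353, 0.0011, 0.1256, -0.2324, -0.8659, 0.4429]
J5: z=[-0.2324, -0.8659, 0.4429] o=[0.9345, 0.3253, -0.6746] → [-0.2476, 0.1883, 0.2382, -0.2324, -0.8659, 0.4429]
J6: z=[-0.2324, -0.8659, 0.4429] o=[0.6745, 0.6604, -0.1559] → [0.3500, 0.1829, 0.5413, -0.2324, -0.8659, 0.4429]
q̇ = J⁺·V = [-0.0260, 0.9830, -0.3220, -0.7260, -0.7570, -0.4820]

-0.0260 0.9830 -0.3220 -0.7260 -0.7570 -0.4820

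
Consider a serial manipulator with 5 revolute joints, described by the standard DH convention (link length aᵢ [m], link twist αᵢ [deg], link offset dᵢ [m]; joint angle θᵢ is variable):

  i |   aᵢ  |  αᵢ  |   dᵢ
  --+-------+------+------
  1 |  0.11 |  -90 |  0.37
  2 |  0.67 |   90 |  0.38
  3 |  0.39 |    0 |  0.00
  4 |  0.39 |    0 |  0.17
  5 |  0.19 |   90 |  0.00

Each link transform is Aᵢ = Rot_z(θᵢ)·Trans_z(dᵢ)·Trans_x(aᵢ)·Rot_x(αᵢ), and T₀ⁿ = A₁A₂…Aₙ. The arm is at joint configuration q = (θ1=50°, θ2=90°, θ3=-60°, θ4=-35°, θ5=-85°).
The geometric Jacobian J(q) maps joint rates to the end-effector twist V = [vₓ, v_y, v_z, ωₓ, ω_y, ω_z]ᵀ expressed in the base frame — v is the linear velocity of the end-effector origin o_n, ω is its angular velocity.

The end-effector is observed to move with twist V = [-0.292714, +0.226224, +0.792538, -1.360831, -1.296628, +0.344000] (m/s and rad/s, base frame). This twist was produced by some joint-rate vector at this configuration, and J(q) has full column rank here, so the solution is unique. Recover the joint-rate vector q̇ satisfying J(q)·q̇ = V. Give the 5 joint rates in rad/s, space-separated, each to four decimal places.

o_n = [0.4452, -0.0081, -0.2710]
J₁: ẑ×o_n = [0.0081, 0.4452, -0.0000], ω = ẑ
J2: z=[-0.7660, 0.6428, 0.0000] o=[0.0707, 0.0843, 0.3700] → [-0.4120, -0.4910, -0.1700, -0.7660, 0.6428, 0.0000]
J3: z=[0.6428, 0.7660, 0.0000] o=[-0.2204, 0.3285, -0.3000] → [0.0222, -0.0186, -0.7263, 0.6428, 0.7660, 0.0000]
J4: z=[0.6428, 0.7660, 0.0000] o=[0.0383, 0.1114, -0.4950] → [0.1716, -0.1440, -0.3885, 0.6428, 0.7660, 0.0000]
J5: z=[0.6428, 0.7660, 0.0000] o=[0.4452, -0.0081, -0.4610] → [0.1455, -0.1221, -0.0000, 0.6428, 0.7660, 0.0000]
q̇ = J⁺·V = [0.3440, 0.2090, -0.6860, -0.8490, -0.3330]

0.3440 0.2090 -0.6860 -0.8490 -0.3330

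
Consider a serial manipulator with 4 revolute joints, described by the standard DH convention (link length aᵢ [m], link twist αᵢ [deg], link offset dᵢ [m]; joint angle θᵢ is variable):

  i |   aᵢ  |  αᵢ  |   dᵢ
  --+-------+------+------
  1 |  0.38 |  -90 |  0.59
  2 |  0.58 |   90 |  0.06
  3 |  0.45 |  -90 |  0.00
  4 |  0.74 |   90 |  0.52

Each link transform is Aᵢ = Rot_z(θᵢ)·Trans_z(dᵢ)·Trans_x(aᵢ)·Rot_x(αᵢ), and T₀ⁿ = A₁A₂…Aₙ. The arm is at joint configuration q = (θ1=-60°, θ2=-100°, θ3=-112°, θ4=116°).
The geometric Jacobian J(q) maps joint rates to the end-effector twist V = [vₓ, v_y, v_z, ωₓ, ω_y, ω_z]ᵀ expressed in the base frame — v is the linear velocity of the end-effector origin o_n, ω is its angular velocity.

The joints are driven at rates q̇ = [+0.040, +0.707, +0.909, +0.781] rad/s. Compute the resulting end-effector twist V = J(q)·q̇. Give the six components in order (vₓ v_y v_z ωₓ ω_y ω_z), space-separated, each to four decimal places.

1.0224 0.0521 0.0878 -0.1516 1.0914 0.5953

o_n = [0.2118, -0.8693, 1.7052]
J₁: ẑ×o_n = [0.8693, 0.2118, -0.0000], ω = ẑ
J2: z=[0.8660, 0.5000, 0.0000] o=[0.1900, -0.3291, 0.5900] → [0.5576, -0.9658, -0.4787, 0.8660, 0.5000, 0.0000]
J3: z=[-0.4924, 0.8529, -0.1736] o=[0.1916, -0.2119, 1.1612] → [0.3498, 0.2643, 0.3065, -0.4924, 0.8529, -0.1736]
J4: z=[-0.4049, -0.0479, 0.9131] o=[-0.1551, -0.4458, 0.9952] → [0.3527, 0.6225, 0.1890, -0.4049, -0.0479, 0.9131]
V = J·q̇ = [1.0224, 0.0521, 0.0878, -0.1516, 1.0914, 0.5953]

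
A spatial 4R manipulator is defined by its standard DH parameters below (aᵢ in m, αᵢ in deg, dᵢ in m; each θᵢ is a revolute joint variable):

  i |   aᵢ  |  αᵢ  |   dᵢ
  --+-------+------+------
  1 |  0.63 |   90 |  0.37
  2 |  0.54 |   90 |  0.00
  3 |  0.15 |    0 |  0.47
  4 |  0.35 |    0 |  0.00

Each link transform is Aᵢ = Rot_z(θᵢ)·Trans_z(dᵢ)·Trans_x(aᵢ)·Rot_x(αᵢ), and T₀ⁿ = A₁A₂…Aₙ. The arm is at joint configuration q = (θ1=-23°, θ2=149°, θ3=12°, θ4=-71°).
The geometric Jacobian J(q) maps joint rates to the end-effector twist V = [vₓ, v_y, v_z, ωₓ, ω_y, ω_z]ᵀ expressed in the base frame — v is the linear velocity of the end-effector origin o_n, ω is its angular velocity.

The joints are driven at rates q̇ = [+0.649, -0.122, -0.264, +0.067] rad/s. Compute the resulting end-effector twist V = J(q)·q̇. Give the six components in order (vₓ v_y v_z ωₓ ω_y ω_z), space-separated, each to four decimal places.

0.0366 0.1560 0.0349 -0.0457 0.1519 0.4801

o_n = [0.2237, 0.1971, 1.2194]
J₁: ẑ×o_n = [-0.1971, 0.2237, 0.0000], ω = ẑ
J2: z=[-0.3907, -0.9205, 0.0000] o=[0.5799, -0.2462, 0.3700] → [-0.7819, 0.3319, -0.5011, -0.3907, -0.9205, 0.0000]
J3: z=[0.4741, -0.2012, 0.8572] o=[0.1538, -0.0653, 0.6481] → [-0.3399, -0.2110, 0.1385, 0.4741, -0.2012, 0.8572]
J4: z=[0.4741, -0.2012, 0.8572] o=[0.2487, -0.1395, 1.1266] → [-0.3071, -0.0655, 0.1545, 0.4741, -0.2012, 0.8572]
V = J·q̇ = [0.0366, 0.1560, 0.0349, -0.0457, 0.1519, 0.4801]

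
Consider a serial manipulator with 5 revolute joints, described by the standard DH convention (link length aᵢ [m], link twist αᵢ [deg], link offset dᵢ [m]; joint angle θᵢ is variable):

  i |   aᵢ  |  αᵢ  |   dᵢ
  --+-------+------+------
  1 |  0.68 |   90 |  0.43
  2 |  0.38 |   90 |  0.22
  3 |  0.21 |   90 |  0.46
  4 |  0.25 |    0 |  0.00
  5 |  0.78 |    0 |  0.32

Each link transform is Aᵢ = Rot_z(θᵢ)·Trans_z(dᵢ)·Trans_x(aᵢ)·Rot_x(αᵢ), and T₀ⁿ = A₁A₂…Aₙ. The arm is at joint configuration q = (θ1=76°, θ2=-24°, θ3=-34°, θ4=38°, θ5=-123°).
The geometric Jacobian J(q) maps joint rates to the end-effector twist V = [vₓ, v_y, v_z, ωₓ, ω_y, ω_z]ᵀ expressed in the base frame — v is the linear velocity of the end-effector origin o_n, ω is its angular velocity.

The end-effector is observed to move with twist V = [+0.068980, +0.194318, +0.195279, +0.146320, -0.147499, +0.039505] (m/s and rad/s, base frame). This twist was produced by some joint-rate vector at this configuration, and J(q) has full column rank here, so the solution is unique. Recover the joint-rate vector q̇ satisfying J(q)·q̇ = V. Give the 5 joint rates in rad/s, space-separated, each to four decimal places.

-0.1420 0.4330 -0.1220 -0.0370 0.3450

o_n = [0.0104, 1.3267, 0.3371]
J₁: ẑ×o_n = [-1.3267, 0.0104, 0.0000], ω = ẑ
J2: z=[0.9703, -0.2419, 0.0000] o=[0.1645, 0.6598, 0.4300] → [0.0225, 0.0902, 0.6098, 0.9703, -0.2419, 0.0000]
J3: z=[-0.0984, -0.3947, -0.9135] o=[0.4620, 0.9434, 0.2754] → [0.3258, 0.4186, -0.2159, -0.0984, -0.3947, -0.9135]
J4: z=[-0.9280, -0.2951, 0.2274] o=[0.3412, 0.9446, -0.2156] → [-0.2500, 0.4376, -0.4522, -0.9280, -0.2951, 0.2274]
J5: z=[-0.9280, -0.2951, 0.2274] o=[0.2553, 1.0553, -0.4226] → [-0.2859, 0.6493, -0.3241, -0.9280, -0.2951, 0.2274]
q̇ = J⁺·V = [-0.1420, 0.4330, -0.1220, -0.0370, 0.3450]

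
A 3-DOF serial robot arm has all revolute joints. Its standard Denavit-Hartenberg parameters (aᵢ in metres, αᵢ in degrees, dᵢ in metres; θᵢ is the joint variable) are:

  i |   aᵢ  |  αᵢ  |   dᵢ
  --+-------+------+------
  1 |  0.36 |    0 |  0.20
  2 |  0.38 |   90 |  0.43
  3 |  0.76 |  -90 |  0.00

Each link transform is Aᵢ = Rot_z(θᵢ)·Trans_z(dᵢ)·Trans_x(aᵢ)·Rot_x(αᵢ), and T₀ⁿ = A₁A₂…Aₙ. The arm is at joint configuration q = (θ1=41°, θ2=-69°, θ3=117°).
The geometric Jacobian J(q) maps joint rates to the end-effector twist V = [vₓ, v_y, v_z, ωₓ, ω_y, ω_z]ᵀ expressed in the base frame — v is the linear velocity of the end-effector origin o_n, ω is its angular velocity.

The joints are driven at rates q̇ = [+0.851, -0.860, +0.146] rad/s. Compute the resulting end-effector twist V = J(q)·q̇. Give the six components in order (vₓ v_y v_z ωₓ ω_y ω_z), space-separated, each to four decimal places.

-0.2884 0.2773 -0.0504 -0.0685 -0.1289 -0.0090

o_n = [0.3026, 0.2198, 1.3072]
J₁: ẑ×o_n = [-0.2198, 0.3026, 0.0000], ω = ẑ
J2: z=[0.0000, 0.0000, 1.0000] o=[0.2717, 0.2362, 0.2000] → [0.0164, 0.0309, -0.0000, 0.0000, 0.0000, 1.0000]
J3: z=[-0.4695, -0.8829, 0.0000] o=[0.6072, 0.0578, 0.6300] → [-0.5979, 0.3179, -0.3450, -0.4695, -0.8829, 0.0000]
V = J·q̇ = [-0.2884, 0.2773, -0.0504, -0.0685, -0.1289, -0.0090]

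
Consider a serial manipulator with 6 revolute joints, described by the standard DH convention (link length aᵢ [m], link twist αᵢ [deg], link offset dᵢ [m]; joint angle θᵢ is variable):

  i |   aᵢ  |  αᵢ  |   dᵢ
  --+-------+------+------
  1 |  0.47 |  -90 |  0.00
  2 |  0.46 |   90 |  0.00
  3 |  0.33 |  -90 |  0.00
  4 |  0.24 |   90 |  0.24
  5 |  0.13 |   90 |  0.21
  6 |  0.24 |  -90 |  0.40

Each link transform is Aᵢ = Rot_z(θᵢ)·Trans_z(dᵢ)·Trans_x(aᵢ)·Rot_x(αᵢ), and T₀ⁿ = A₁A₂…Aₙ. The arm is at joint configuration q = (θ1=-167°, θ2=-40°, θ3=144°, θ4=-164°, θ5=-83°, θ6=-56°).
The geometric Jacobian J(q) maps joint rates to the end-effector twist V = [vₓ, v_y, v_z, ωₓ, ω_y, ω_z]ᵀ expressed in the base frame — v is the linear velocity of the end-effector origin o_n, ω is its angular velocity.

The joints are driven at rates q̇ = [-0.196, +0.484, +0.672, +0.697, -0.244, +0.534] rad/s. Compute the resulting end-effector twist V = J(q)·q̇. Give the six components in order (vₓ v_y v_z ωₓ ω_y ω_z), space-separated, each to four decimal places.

o_n = [-0.5187, -0.4483, 0.0556]
J₁: ẑ×o_n = [0.4483, -0.5187, 0.0000], ω = ẑ
J2: z=[0.2250, -0.9744, 0.0000] o=[-0.4580, -0.1057, 0.0000] → [-0.0542, -0.0125, -0.1363, 0.2250, -0.9744, 0.0000]
J3: z=[0.6263, 0.1446, 0.7660] o=[-0.8013, -0.1850, 0.2957] → [0.1670, 0.3668, -0.2058, 0.6263, 0.1446, 0.7660]
J4: z=[0.2567, 0.8896, -0.3778] o=[-0.5584, -0.3280, 0.1241] → [-0.1064, 0.0026, -0.0662, 0.2567, 0.8896, -0.3778]
J5: z=[-0.8049, -0.0196, -0.5930] o=[-0.6252, -0.0050, 0.2040] → [-0.2600, -0.1826, 0.3590, -0.8049, -0.0196, -0.5930]
J6: z=[0.4997, -0.5614, -0.6597] o=[-0.8358, -0.1166, 0.1395] → [-0.1717, -0.1672, 0.0123, 0.4997, -0.5614, -0.6597]
V = J·q̇ = [-0.1043, 0.2992, -0.3314, 1.1719, -0.0494, -0.1521]

-0.1043 0.2992 -0.3314 1.1719 -0.0494 -0.1521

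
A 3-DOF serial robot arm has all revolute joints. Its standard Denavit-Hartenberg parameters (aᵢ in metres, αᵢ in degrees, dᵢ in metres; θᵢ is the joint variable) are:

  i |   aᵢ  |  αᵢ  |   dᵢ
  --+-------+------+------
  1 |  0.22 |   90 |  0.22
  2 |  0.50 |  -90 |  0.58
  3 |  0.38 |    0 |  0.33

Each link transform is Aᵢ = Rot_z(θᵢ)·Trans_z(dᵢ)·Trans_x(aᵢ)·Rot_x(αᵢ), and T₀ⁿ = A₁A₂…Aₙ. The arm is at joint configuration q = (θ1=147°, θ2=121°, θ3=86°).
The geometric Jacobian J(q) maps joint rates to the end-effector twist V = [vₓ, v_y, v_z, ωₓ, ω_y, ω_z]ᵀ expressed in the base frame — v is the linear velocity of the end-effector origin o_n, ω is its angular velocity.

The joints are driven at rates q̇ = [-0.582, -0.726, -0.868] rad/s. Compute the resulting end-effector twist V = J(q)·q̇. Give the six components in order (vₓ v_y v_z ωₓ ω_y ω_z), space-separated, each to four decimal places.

o_n = [0.3896, -0.0134, 0.5013]
J₁: ẑ×o_n = [0.0134, 0.3896, -0.0000], ω = ẑ
J2: z=[0.5446, 0.8387, 0.0000] o=[-0.1845, 0.1198, 0.2200] → [0.2360, -0.1532, -0.5540, 0.5446, 0.8387, 0.0000]
J3: z=[0.7189, -0.4668, -0.5150] o=[0.3474, 0.4660, 0.6486] → [-0.1782, 0.0841, -0.3249, 0.7189, -0.4668, -0.5150]
V = J·q̇ = [-0.0245, -0.1885, 0.6843, -1.0194, -0.2037, -0.1349]

-0.0245 -0.1885 0.6843 -1.0194 -0.2037 -0.1349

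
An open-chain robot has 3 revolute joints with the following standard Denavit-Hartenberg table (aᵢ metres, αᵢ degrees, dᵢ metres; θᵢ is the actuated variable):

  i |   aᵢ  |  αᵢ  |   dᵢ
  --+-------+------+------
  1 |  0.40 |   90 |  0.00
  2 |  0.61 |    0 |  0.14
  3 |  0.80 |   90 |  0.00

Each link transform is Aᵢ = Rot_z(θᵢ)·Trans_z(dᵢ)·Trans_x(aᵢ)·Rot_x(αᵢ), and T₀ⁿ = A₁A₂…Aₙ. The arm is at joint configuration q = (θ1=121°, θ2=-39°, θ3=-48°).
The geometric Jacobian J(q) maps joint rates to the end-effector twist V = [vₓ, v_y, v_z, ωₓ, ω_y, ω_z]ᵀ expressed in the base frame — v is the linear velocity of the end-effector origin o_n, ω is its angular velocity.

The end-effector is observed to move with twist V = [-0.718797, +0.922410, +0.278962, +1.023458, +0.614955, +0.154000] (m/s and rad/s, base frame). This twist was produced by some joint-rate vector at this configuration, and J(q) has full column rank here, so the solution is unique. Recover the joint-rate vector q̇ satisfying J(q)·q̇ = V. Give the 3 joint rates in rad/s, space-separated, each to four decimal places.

0.1540 0.4830 0.7110

o_n = [-0.3517, 0.8572, -1.1828]
J₁: ẑ×o_n = [-0.8572, -0.3517, 0.0000], ω = ẑ
J2: z=[0.8572, 0.5150, 0.0000] o=[-0.2060, 0.3429, 0.0000] → [-0.6092, 1.0138, 0.5159, 0.8572, 0.5150, 0.0000]
J3: z=[0.8572, 0.5150, 0.0000] o=[-0.3302, 0.8213, -0.3839] → [-0.4115, 0.6848, 0.0419, 0.8572, 0.5150, 0.0000]
q̇ = J⁺·V = [0.1540, 0.4830, 0.7110]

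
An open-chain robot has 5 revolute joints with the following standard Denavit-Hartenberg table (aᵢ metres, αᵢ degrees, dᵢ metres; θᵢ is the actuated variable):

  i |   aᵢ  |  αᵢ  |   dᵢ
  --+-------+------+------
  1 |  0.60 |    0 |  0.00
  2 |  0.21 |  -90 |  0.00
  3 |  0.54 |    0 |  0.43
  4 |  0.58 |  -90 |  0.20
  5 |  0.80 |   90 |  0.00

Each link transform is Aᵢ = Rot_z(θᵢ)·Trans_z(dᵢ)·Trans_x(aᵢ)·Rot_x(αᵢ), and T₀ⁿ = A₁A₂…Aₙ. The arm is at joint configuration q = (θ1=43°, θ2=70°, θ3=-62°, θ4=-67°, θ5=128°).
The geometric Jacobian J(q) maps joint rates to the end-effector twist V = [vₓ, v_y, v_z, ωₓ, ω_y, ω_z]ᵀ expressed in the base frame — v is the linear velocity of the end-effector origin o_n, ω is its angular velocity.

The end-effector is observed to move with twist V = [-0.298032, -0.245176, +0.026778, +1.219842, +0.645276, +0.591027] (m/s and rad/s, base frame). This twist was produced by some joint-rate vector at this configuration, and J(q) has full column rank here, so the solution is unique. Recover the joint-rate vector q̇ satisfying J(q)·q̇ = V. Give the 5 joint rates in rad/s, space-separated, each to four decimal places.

0.4540 0.0420 -0.6960 -0.6790 0.1510

o_n = [0.2796, 0.7854, 0.5448]
J₁: ẑ×o_n = [-0.7854, 0.2796, 0.0000], ω = ẑ
J2: z=[0.0000, 0.0000, 1.0000] o=[0.4388, 0.4092, 0.0000] → [-0.3762, -0.1592, 0.0000, 0.0000, 0.0000, 1.0000]
J3: z=[-0.9205, -0.3907, 0.0000] o=[0.3568, 0.6025, 0.0000] → [-0.2129, 0.5015, -0.1985, -0.9205, -0.3907, 0.0000]
J4: z=[-0.9205, -0.3907, 0.0000] o=[-0.1381, 0.6679, 0.4768] → [-0.0266, 0.0626, 0.0550, -0.9205, -0.3907, 0.0000]
J5: z=[-0.3037, 0.7154, 0.6293] o=[-0.1796, 0.2537, 0.9275] → [-0.6084, 0.1727, -0.4899, -0.3037, 0.7154, 0.6293]
q̇ = J⁺·V = [0.4540, 0.0420, -0.6960, -0.6790, 0.1510]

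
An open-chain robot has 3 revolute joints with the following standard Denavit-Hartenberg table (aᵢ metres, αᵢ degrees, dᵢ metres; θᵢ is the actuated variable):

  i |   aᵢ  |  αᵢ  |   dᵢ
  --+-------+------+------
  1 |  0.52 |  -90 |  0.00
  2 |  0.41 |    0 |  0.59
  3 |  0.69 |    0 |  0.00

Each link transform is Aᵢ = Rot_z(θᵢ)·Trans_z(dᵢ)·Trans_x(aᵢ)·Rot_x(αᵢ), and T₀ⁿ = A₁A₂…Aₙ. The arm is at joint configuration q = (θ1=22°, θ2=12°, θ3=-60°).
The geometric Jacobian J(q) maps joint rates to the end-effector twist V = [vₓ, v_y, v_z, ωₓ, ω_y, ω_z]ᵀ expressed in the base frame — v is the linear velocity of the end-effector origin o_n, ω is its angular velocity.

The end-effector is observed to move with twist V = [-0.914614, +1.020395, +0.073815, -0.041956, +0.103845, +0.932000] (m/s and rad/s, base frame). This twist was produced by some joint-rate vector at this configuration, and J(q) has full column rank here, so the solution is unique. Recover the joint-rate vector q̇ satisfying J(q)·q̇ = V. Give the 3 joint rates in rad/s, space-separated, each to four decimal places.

0.9320 -0.3130 0.4250

o_n = [1.0610, 1.0650, 0.4275]
J₁: ẑ×o_n = [-1.0650, 1.0610, 0.0000], ω = ẑ
J2: z=[-0.3746, 0.9272, 0.0000] o=[0.4821, 0.1948, 0.0000] → [0.3964, 0.1602, -0.8627, -0.3746, 0.9272, 0.0000]
J3: z=[-0.3746, 0.9272, 0.0000] o=[0.6330, 0.8921, -0.0852] → [0.4754, 0.1921, -0.4617, -0.3746, 0.9272, 0.0000]
q̇ = J⁺·V = [0.9320, -0.3130, 0.4250]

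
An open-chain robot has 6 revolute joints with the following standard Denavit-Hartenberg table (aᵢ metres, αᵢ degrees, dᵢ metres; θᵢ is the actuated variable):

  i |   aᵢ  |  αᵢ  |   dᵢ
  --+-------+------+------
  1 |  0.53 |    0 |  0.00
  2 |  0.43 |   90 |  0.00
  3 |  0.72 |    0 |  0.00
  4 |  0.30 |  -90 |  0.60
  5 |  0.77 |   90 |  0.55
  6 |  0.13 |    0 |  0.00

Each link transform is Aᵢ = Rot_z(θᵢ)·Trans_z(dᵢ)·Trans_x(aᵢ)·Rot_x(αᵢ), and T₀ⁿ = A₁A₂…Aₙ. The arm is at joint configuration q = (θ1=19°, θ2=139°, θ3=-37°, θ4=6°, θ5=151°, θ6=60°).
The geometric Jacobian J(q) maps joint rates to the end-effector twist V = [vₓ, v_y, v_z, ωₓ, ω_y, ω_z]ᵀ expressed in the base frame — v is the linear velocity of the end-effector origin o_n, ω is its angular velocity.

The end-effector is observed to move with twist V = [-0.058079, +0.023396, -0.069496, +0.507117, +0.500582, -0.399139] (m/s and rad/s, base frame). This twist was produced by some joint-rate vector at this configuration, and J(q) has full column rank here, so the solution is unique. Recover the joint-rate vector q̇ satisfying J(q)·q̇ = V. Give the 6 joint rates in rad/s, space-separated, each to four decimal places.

0.9470 -0.9350 0.0890 0.5100 -0.4980 -0.0630

o_n = [-0.3320, 0.7197, 0.3563]
J₁: ẑ×o_n = [-0.7197, -0.3320, 0.0000], ω = ẑ
J2: z=[0.0000, 0.0000, 1.0000] o=[0.5011, 0.1726, 0.0000] → [-0.5471, -0.8331, 0.0000, 0.0000, 0.0000, 1.0000]
J3: z=[0.3746, 0.9272, 0.0000] o=[0.1024, 0.3336, 0.0000] → [0.3303, -0.1335, 0.5474, 0.3746, 0.9272, 0.0000]
J4: z=[0.3746, 0.9272, 0.0000] o=[-0.4307, 0.5490, -0.4333] → [0.7321, -0.2958, -0.0276, 0.3746, 0.9272, 0.0000]
J5: z=[-0.4775, 0.1929, 0.8572] o=[-0.4444, 1.2017, -0.5878] → [0.5953, 0.5471, 0.2085, -0.4775, 0.1929, 0.8572]
J6: z=[-0.7129, -0.6553, -0.2497] o=[-0.3116, 0.7454, 0.2305] → [-0.0889, 0.0948, 0.0050, -0.7129, -0.6553, -0.2497]
q̇ = J⁺·V = [0.9470, -0.9350, 0.0890, 0.5100, -0.4980, -0.0630]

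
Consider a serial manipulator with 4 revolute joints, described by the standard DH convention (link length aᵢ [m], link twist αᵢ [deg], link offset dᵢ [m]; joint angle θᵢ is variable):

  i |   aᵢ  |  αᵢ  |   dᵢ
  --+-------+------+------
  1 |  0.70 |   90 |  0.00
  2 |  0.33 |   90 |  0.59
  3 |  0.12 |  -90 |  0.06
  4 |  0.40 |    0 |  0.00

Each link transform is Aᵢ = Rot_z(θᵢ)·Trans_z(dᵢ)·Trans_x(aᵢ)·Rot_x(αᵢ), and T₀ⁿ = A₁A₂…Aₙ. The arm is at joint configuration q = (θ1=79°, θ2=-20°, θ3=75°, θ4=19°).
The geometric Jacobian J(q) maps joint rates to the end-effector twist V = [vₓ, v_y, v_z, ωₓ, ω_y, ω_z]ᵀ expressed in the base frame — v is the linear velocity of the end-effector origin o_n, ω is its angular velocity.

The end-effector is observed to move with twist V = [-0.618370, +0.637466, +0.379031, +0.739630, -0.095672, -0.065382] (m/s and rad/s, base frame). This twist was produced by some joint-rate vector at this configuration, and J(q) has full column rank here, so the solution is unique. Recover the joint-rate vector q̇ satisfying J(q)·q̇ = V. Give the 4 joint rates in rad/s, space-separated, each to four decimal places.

0.7510 0.8310 0.7510 -0.3350

o_n = [1.2720, 0.9297, -0.0910]
J₁: ẑ×o_n = [-0.9297, 1.2720, 0.0000], ω = ẑ
J2: z=[0.9816, -0.1908, 0.0000] o=[0.1336, 0.6871, 0.0000] → [0.0174, 0.0893, 0.4553, 0.9816, -0.1908, 0.0000]
J3: z=[-0.0653, -0.3357, -0.9397] o=[0.7719, 0.8790, -0.1129] → [0.0403, -0.4685, 0.1646, -0.0653, -0.3357, -0.9397]
J4: z=[0.0809, -0.9404, 0.3304] o=[0.8873, 0.8654, -0.1799] → [-0.1048, 0.1199, 0.3669, 0.0809, -0.9404, 0.3304]
q̇ = J⁺·V = [0.7510, 0.8310, 0.7510, -0.3350]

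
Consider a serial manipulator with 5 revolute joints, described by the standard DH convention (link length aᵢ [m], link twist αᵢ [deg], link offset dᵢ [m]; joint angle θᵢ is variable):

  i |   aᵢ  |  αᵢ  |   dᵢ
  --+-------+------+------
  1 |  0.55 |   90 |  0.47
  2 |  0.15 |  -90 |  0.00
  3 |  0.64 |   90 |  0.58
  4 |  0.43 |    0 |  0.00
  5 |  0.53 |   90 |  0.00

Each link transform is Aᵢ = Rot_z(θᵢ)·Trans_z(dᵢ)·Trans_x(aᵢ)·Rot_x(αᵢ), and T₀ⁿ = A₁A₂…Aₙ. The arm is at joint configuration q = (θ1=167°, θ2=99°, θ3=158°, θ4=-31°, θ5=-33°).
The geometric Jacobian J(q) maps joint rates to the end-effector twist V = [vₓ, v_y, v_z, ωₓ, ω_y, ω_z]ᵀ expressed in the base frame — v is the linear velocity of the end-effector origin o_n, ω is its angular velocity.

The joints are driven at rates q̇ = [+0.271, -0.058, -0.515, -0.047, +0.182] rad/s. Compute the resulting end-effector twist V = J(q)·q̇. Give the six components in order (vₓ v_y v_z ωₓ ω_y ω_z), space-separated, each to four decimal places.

0.0319 -0.8651 0.1691 -0.5291 -0.0658 0.4015

o_n = [-0.9064, -0.2678, -0.4998]
J₁: ẑ×o_n = [0.2678, -0.9064, 0.0000], ω = ẑ
J2: z=[0.2250, 0.9744, 0.0000] o=[-0.5359, 0.1237, 0.4700] → [-0.9450, 0.2182, 0.2729, 0.2250, 0.9744, 0.0000]
J3: z=[0.9624, -0.2222, -0.1564] o=[-0.5130, 0.1184, 0.6182] → [0.1880, 1.1374, -0.4591, 0.9624, -0.2222, -0.1564]
J4: z=[-0.1515, -0.9166, 0.3700] o=[-0.0992, -0.2231, -0.0587] → [0.4209, -0.3655, -0.7331, -0.1515, -0.9166, 0.3700]
J5: z=[-0.1515, -0.9166, 0.3700] o=[-0.3955, -0.2964, -0.3616] → [0.1161, -0.2100, -0.4726, -0.1515, -0.9166, 0.3700]
V = J·q̇ = [0.0319, -0.8651, 0.1691, -0.5291, -0.0658, 0.4015]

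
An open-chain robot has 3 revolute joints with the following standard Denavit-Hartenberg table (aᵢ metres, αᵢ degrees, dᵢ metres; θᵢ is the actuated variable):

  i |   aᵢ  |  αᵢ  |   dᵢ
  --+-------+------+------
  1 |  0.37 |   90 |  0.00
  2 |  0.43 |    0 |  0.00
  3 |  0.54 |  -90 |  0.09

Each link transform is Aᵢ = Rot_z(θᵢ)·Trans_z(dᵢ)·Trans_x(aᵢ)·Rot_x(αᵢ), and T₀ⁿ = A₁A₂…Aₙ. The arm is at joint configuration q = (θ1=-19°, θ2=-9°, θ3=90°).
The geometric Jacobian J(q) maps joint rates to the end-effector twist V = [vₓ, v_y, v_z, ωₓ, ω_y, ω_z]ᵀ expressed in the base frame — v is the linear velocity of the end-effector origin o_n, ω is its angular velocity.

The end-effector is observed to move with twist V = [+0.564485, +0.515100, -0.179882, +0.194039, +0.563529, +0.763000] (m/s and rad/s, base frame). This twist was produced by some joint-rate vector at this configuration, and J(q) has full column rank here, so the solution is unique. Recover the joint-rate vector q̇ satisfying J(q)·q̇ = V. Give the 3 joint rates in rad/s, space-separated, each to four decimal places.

0.7630 -0.3050 -0.2910

o_n = [0.8020, -0.3713, 0.4661]
J₁: ẑ×o_n = [0.3713, 0.8020, -0.0000], ω = ẑ
J2: z=[-0.3256, -0.9455, 0.0000] o=[0.3498, -0.1205, 0.0000] → [-0.4407, 0.1517, 0.5092, -0.3256, -0.9455, 0.0000]
J3: z=[-0.3256, -0.9455, 0.0000] o=[0.7514, -0.2587, -0.0673] → [-0.5043, 0.1736, 0.0845, -0.3256, -0.9455, 0.0000]
q̇ = J⁺·V = [0.7630, -0.3050, -0.2910]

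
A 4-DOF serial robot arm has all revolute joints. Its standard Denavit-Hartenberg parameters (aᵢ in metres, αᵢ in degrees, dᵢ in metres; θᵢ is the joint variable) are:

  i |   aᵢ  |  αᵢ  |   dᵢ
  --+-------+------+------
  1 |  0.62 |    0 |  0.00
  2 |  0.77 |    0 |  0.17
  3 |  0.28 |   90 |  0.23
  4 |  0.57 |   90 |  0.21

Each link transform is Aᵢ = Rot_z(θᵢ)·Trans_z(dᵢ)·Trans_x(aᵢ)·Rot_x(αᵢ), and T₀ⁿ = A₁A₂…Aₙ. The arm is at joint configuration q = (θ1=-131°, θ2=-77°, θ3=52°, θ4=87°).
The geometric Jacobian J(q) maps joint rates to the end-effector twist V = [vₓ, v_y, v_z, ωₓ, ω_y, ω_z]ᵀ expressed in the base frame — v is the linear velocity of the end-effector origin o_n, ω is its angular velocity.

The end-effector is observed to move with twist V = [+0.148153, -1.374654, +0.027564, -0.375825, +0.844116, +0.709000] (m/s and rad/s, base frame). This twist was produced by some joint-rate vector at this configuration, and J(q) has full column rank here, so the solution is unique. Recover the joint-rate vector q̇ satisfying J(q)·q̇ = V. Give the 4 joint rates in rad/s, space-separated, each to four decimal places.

o_n = [-1.4551, -0.0406, 0.9692]
J₁: ẑ×o_n = [0.0406, -1.4551, 0.0000], ω = ẑ
J2: z=[0.0000, 0.0000, 1.0000] o=[-0.4068, -0.4679, 0.0000] → [-0.4273, -1.0483, 0.0000, 0.0000, 0.0000, 1.0000]
J3: z=[0.0000, 0.0000, 1.0000] o=[-1.0866, -0.1064, 0.1700] → [-0.0658, -0.3685, 0.0000, 0.0000, 0.0000, 1.0000]
J4: z=[-0.4067, 0.9135, 0.0000] o=[-1.3424, -0.2203, 0.4000] → [0.5200, 0.2315, 0.0298, -0.4067, 0.9135, 0.0000]
q̇ = J⁺·V = [0.6140, 0.9710, -0.8760, 0.9240]

0.6140 0.9710 -0.8760 0.9240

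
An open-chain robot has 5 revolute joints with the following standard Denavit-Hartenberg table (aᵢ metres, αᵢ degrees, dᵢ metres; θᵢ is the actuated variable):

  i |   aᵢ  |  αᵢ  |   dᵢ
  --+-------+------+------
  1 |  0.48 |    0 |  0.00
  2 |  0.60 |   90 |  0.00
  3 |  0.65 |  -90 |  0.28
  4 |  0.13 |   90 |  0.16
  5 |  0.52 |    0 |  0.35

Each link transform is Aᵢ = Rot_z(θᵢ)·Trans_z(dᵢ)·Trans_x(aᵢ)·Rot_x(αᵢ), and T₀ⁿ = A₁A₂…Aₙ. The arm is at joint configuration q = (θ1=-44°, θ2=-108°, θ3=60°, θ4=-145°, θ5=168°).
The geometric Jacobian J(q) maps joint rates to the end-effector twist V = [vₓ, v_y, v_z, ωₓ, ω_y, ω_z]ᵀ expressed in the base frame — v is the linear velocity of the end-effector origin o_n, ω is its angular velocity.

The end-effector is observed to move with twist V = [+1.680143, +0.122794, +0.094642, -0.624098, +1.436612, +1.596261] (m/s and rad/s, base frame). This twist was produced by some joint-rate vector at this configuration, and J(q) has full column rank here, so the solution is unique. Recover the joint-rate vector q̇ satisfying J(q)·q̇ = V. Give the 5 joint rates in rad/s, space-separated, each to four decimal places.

o_n = [-0.2096, -0.8820, 0.7917]
J₁: ẑ×o_n = [0.8820, -0.2096, 0.0000], ω = ẑ
J2: z=[0.0000, 0.0000, 1.0000] o=[0.3453, -0.3334, 0.0000] → [0.5486, -0.5549, 0.0000, 0.0000, 0.0000, 1.0000]
J3: z=[-0.4695, 0.8829, 0.0000] o=[-0.1845, -0.6151, 0.0000] → [0.6991, 0.3717, 0.1475, -0.4695, 0.8829, 0.0000]
J4: z=[0.7647, 0.4066, 0.5000] o=[-0.6029, -0.5205, 0.5629] → [0.2738, 0.0217, -0.4364, 0.7647, 0.4066, 0.5000]
J5: z=[0.6378, -0.5886, -0.4967] o=[-0.4685, -0.3646, 0.5507] → [-0.3989, -0.2823, -0.1776, 0.6378, -0.5886, -0.4967]
q̇ = J⁺·V = [0.2610, 0.7090, 0.8750, 0.4200, -0.8380]

0.2610 0.7090 0.8750 0.4200 -0.8380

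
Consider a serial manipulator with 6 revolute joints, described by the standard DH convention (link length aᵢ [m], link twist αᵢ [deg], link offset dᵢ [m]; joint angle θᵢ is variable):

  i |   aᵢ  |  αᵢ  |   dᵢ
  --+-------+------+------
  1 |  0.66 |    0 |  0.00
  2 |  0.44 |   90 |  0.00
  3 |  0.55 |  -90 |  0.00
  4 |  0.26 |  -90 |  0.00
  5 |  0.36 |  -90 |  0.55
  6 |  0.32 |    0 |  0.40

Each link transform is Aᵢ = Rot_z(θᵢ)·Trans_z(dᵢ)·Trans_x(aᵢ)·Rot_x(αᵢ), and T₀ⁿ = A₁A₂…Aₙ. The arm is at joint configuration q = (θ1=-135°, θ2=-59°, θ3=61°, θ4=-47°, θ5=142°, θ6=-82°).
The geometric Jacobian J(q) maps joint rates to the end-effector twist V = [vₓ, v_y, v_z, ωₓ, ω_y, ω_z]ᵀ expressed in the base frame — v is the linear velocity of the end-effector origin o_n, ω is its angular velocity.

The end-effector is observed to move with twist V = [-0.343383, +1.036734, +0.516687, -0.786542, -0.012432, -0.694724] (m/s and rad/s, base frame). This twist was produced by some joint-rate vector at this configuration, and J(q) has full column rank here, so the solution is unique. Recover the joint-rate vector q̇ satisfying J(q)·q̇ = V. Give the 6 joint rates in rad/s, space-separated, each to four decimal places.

o_n = [-1.4936, -1.0499, 0.8857]
J₁: ẑ×o_n = [1.0499, -1.4936, 0.0000], ω = ẑ
J2: z=[0.0000, 0.0000, 1.0000] o=[-0.4667, -0.4667, 0.0000] → [0.5832, -1.0269, 0.0000, 0.0000, 0.0000, 1.0000]
J3: z=[0.2419, 0.9703, 0.0000] o=[-0.8936, -0.3602, 0.0000] → [0.8594, -0.2143, 0.4153, 0.2419, 0.9703, 0.0000]
J4: z=[0.8486, -0.2116, 0.4848] o=[-1.1523, -0.2957, 0.4810] → [0.2800, -0.5088, -0.7122, 0.8486, -0.2116, 0.4848]
J5: z=[-0.5090, -0.5760, 0.6397] o=[-1.1898, -0.0904, 0.6361] → [0.4700, -0.0673, 0.3134, -0.5090, -0.5760, 0.6397]
J6: z=[0.7573, -0.6529, 0.0148] o=[-1.6170, -0.5843, 0.7113] → [-0.1070, -0.1302, -0.2720, 0.7573, -0.6529, 0.0148]
q̇ = J⁺·V = [-0.0330, -0.7510, 0.0020, -0.4230, 0.4660, -0.2520]

-0.0330 -0.7510 0.0020 -0.4230 0.4660 -0.2520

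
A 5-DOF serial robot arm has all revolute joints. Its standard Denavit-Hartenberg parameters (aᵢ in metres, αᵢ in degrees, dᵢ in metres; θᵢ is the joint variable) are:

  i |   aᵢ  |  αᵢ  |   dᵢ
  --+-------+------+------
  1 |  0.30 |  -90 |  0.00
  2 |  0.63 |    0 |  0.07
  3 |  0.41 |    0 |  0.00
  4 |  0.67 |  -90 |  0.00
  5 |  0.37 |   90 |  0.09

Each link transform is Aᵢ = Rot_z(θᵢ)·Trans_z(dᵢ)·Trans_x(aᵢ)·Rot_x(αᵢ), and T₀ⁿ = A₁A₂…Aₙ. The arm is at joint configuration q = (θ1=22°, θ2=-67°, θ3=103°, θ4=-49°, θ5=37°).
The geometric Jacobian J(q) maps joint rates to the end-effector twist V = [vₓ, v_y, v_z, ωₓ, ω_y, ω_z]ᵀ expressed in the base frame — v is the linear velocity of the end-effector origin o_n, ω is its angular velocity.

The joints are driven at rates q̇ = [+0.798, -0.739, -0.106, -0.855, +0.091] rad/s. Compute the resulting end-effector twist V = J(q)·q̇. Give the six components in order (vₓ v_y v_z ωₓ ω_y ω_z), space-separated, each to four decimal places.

o_n = [1.7621, 0.5473, 0.4684]
J₁: ẑ×o_n = [-0.5473, 1.7621, 0.0000], ω = ẑ
J2: z=[-0.3746, 0.9272, 0.0000] o=[0.2782, 0.1124, 0.0000] → [0.4343, 0.1755, -1.5389, -0.3746, 0.9272, 0.0000]
J3: z=[-0.3746, 0.9272, 0.0000] o=[0.4802, 0.2695, 0.5799] → [-0.1034, -0.0418, -1.2927, -0.3746, 0.9272, 0.0000]
J4: z=[-0.3746, 0.9272, 0.0000] o=[0.7877, 0.3938, 0.3389] → [0.1201, 0.0485, -0.9610, -0.3746, 0.9272, 0.0000]
J5: z=[0.2086, 0.0843, -0.9744] o=[1.3930, 0.6383, 0.4896] → [-0.0905, -0.3553, -0.0501, 0.2086, 0.0843, -0.9744]
V = J·q̇ = [-0.8576, 1.2071, 2.0913, 0.6558, -1.5685, 0.7093]

-0.8576 1.2071 2.0913 0.6558 -1.5685 0.7093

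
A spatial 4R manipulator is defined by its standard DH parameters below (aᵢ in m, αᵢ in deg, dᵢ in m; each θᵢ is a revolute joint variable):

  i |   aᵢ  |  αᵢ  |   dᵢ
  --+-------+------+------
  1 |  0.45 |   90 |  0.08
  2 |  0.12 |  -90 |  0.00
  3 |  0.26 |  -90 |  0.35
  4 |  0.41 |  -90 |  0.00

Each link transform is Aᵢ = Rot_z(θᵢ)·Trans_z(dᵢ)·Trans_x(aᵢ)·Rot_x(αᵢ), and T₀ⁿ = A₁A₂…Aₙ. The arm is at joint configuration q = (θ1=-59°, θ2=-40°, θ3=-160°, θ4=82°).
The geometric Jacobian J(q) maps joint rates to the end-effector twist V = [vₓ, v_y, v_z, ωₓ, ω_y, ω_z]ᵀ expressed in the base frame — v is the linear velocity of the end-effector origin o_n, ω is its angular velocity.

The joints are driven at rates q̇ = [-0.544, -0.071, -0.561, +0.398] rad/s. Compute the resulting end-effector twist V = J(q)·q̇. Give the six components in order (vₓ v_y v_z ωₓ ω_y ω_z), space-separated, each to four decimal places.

0.0618 0.0357 -0.0637 -0.3917 0.0637 -1.0612

o_n = [0.0501, -0.2939, 0.1515]
J₁: ẑ×o_n = [0.2939, 0.0501, -0.0000], ω = ẑ
J2: z=[-0.8572, -0.5150, 0.0000] o=[0.2318, -0.3857, 0.0800] → [-0.0368, 0.0613, -0.1723, -0.8572, -0.5150, 0.0000]
J3: z=[0.3311, -0.5510, 0.7660] o=[0.2791, -0.4645, 0.0029] → [-0.2126, -0.2247, -0.0697, 0.3311, -0.5510, 0.7660]
J4: z=[-0.6705, -0.7086, -0.2198] o=[0.2224, -0.5427, 0.4280] → [0.2507, -0.1476, -0.2890, -0.6705, -0.7086, -0.2198]
V = J·q̇ = [0.0618, 0.0357, -0.0637, -0.3917, 0.0637, -1.0612]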